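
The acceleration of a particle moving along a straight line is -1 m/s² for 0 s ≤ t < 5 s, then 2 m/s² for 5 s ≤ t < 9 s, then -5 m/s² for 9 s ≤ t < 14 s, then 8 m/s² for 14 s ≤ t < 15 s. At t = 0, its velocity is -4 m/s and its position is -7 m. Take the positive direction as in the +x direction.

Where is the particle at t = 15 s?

-149 m

On each constant-a segment, Δv = aΔt and Δx = v₀Δt + ½aΔt²; chain segment to segment.
0–5 s: v starts -4 m/s; Δx = -4·5 + ½·-1·5² = -32.5 m; v ends -9 m/s.
5–9 s: v starts -9 m/s; Δx = -9·4 + ½·2·4² = -20 m; v ends -1 m/s.
9–14 s: v starts -1 m/s; Δx = -1·5 + ½·-5·5² = -67.5 m; v ends -26 m/s.
14–15 s: v starts -26 m/s; Δx = -26·1 + ½·8·1² = -22 m; v ends -18 m/s.
x(15) = -7 + Σ Δx = -149 m.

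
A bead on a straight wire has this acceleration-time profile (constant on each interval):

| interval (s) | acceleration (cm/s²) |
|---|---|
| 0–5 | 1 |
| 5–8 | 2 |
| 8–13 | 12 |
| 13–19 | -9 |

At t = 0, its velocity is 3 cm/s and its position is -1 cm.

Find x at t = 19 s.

561.5 cm

On each constant-a segment, Δv = aΔt and Δx = v₀Δt + ½aΔt²; chain segment to segment.
0–5 s: v starts 3 cm/s; Δx = 3·5 + ½·1·5² = 27.5 cm; v ends 8 cm/s.
5–8 s: v starts 8 cm/s; Δx = 8·3 + ½·2·3² = 33 cm; v ends 14 cm/s.
8–13 s: v starts 14 cm/s; Δx = 14·5 + ½·12·5² = 220 cm; v ends 74 cm/s.
13–19 s: v starts 74 cm/s; Δx = 74·6 + ½·-9·6² = 282 cm; v ends 20 cm/s.
x(19) = -1 + Σ Δx = 561.5 cm.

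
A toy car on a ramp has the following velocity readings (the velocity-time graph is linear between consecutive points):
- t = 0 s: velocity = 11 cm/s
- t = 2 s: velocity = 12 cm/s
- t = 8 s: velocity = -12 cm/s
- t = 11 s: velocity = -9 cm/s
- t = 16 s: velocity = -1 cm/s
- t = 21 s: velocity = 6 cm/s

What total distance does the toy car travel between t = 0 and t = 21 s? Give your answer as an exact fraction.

901/7 cm

Distance (not displacement) is the total path length: add the absolute areas under v-t.
0–2 s: |½(11 + 12)(2)| = 23 cm
2–8 s: v = 0 at t = 5 s; triangle areas 18 + 18 = 36 cm
8–11 s: |½(-12 + -9)(3)| = 31.5 cm
11–16 s: |½(-9 + -1)(5)| = 25 cm
16–21 s: v = 0 at t = 117/7 s; triangle areas 5/14 + 90/7 = 185/14 cm
Total distance = 901/7 cm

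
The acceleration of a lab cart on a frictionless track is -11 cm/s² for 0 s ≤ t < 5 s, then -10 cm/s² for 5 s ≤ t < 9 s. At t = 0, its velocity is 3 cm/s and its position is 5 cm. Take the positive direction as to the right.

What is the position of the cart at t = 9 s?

On each constant-a segment, Δv = aΔt and Δx = v₀Δt + ½aΔt²; chain segment to segment.
0–5 s: v starts 3 cm/s; Δx = 3·5 + ½·-11·5² = -122.5 cm; v ends -52 cm/s.
5–9 s: v starts -52 cm/s; Δx = -52·4 + ½·-10·4² = -288 cm; v ends -92 cm/s.
x(9) = 5 + Σ Δx = -405.5 cm.

-405.5 cm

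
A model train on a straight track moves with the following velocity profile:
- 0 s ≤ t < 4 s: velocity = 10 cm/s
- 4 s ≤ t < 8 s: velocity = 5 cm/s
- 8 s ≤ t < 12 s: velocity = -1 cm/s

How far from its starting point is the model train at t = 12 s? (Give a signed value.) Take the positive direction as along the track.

56 cm

Displacement is the signed area under the v-t curve.
0–4 s: 10 × 4 = 40 cm
4–8 s: 5 × 4 = 20 cm
8–12 s: -1 × 4 = -4 cm
Net displacement = 56 cm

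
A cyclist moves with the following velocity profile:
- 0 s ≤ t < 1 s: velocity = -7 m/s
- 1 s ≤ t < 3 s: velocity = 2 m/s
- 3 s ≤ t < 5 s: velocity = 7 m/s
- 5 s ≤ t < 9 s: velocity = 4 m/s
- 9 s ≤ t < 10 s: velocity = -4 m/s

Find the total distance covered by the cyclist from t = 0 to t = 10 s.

45 m

Distance (not displacement) is the total path length: add the absolute areas under v-t.
0–1 s: |-7| × 1 = 7 m
1–3 s: |2| × 2 = 4 m
3–5 s: |7| × 2 = 14 m
5–9 s: |4| × 4 = 16 m
9–10 s: |-4| × 1 = 4 m
Total distance = 45 m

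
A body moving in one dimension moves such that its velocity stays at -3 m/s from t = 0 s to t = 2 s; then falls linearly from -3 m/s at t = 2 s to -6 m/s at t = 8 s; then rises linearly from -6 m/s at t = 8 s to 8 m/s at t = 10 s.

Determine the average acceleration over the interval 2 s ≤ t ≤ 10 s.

Average acceleration = Δv/Δt = (8 − -3)/(10 − 2) = 1.375 m/s².

1.375 m/s²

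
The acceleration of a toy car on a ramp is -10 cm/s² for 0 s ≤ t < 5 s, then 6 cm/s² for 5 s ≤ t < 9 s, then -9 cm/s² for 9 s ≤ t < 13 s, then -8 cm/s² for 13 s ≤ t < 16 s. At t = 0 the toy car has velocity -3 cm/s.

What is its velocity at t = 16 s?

Δv equals the area under the a-t graph; then v = v₀ + Δv.
0–5 s: -10 × 5 = -50 cm/s
5–9 s: 6 × 4 = 24 cm/s
9–13 s: -9 × 4 = -36 cm/s
13–16 s: -8 × 3 = -24 cm/s
Δv = -86 cm/s, so v(16) = -3 + (-86) = -89 cm/s.

-89 cm/s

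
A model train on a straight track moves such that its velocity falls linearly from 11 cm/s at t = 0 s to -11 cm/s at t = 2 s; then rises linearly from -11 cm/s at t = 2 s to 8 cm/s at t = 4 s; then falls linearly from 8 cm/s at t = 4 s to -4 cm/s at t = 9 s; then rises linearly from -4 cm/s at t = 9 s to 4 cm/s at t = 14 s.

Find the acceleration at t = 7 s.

Acceleration is the slope of the v-t graph on 4–9 s: (-4 − 8)/(9 − 4) = -2.4 cm/s².

-2.4 cm/s²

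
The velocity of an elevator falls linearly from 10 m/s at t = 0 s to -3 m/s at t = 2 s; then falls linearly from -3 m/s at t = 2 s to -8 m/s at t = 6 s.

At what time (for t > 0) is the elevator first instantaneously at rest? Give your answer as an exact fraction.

v changes sign on 0–2 s (from 10 to -3); the graph is linear there, so v = 0 at t = 0 + (-10)·(2 − 0)/(-3 − 10) = 20/13 s.

t = 20/13 s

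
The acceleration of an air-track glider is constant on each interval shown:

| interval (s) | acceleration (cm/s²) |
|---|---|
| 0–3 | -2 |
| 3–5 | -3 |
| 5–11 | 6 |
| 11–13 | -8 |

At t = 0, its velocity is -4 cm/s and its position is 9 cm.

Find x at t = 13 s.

-2 cm

On each constant-a segment, Δv = aΔt and Δx = v₀Δt + ½aΔt²; chain segment to segment.
0–3 s: v starts -4 cm/s; Δx = -4·3 + ½·-2·3² = -21 cm; v ends -10 cm/s.
3–5 s: v starts -10 cm/s; Δx = -10·2 + ½·-3·2² = -26 cm; v ends -16 cm/s.
5–11 s: v starts -16 cm/s; Δx = -16·6 + ½·6·6² = 12 cm; v ends 20 cm/s.
11–13 s: v starts 20 cm/s; Δx = 20·2 + ½·-8·2² = 24 cm; v ends 4 cm/s.
x(13) = 9 + Σ Δx = -2 cm.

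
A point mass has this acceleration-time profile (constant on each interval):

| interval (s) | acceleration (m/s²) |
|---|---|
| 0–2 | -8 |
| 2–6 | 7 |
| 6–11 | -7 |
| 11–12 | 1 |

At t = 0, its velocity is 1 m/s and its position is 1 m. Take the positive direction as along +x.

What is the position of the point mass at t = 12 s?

-61 m

On each constant-a segment, Δv = aΔt and Δx = v₀Δt + ½aΔt²; chain segment to segment.
0–2 s: v starts 1 m/s; Δx = 1·2 + ½·-8·2² = -14 m; v ends -15 m/s.
2–6 s: v starts -15 m/s; Δx = -15·4 + ½·7·4² = -4 m; v ends 13 m/s.
6–11 s: v starts 13 m/s; Δx = 13·5 + ½·-7·5² = -22.5 m; v ends -22 m/s.
11–12 s: v starts -22 m/s; Δx = -22·1 + ½·1·1² = -21.5 m; v ends -21 m/s.
x(12) = 1 + Σ Δx = -61 m.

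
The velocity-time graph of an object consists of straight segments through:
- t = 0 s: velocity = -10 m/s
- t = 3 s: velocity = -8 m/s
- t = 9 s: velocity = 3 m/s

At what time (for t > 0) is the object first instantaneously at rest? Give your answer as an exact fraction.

t = 81/11 s

v changes sign on 3–9 s (from -8 to 3); the graph is linear there, so v = 0 at t = 3 + (8)·(9 − 3)/(3 − -8) = 81/11 s.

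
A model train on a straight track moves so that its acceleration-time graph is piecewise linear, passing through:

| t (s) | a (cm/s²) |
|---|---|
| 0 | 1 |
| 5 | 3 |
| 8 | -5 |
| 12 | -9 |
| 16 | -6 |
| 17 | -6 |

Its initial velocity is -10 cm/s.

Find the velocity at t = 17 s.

Δv equals the area under the a-t graph; then v = v₀ + Δv.
0–5 s: ½(1 + 3)(5) = 10 cm/s
5–8 s: ½(3 + -5)(3) = -3 cm/s
8–12 s: ½(-5 + -9)(4) = -28 cm/s
12–16 s: ½(-9 + -6)(4) = -30 cm/s
16–17 s: -6 × 1 = -6 cm/s
Δv = -57 cm/s, so v(17) = -10 + (-57) = -67 cm/s.

-67 cm/s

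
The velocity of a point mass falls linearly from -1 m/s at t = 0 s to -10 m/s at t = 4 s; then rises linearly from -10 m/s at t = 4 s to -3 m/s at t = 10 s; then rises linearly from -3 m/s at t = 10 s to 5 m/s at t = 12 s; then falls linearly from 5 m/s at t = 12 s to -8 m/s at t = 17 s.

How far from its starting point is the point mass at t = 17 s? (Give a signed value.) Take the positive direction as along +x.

-66.5 m

Net displacement equals the area under the velocity-time graph (areas below the axis count negative).
0–4 s: ½(-1 + -10)(4) = -22 m
4–10 s: ½(-10 + -3)(6) = -39 m
10–12 s: ½(-3 + 5)(2) = 2 m
12–17 s: ½(5 + -8)(5) = -7.5 m
Net displacement = -66.5 m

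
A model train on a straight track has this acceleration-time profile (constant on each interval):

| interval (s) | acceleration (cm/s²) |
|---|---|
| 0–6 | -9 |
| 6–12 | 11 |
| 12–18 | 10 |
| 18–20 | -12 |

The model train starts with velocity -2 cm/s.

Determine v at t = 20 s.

Δv equals the area under the a-t graph; then v = v₀ + Δv.
0–6 s: -9 × 6 = -54 cm/s
6–12 s: 11 × 6 = 66 cm/s
12–18 s: 10 × 6 = 60 cm/s
18–20 s: -12 × 2 = -24 cm/s
Δv = 48 cm/s, so v(20) = -2 + (48) = 46 cm/s.

46 cm/s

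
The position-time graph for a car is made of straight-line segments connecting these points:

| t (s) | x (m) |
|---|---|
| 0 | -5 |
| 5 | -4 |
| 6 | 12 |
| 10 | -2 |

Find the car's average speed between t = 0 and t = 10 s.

3.1 m/s

Average speed = (total path length)/(elapsed time); on a piecewise-linear x-t graph the path length is Σ|Δx|.
0–5 s: |Δx| = |-4 − -5| = 1 m
5–6 s: |Δx| = |12 − -4| = 16 m
6–10 s: |Δx| = |-2 − 12| = 14 m
Total path = 31 m; average speed = 31/10 = 3.1 m/s.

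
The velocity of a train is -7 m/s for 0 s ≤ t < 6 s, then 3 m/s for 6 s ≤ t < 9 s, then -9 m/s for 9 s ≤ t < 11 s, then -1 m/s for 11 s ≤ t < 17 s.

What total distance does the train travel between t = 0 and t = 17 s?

75 m

Total distance travelled is ∫|v| dt — sum the magnitudes of each area piece.
0–6 s: |-7| × 6 = 42 m
6–9 s: |3| × 3 = 9 m
9–11 s: |-9| × 2 = 18 m
11–17 s: |-1| × 6 = 6 m
Total distance = 75 m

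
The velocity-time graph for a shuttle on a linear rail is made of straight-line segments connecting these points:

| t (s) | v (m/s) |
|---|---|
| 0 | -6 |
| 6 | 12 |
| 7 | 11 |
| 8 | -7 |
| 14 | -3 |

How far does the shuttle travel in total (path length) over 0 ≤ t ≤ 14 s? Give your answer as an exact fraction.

686/9 m

Distance (not displacement) is the total path length: add the absolute areas under v-t.
0–6 s: v = 0 at t = 2 s; triangle areas 6 + 24 = 30 m
6–7 s: |½(12 + 11)(1)| = 11.5 m
7–8 s: v = 0 at t = 137/18 s; triangle areas 121/36 + 49/36 = 85/18 m
8–14 s: |½(-7 + -3)(6)| = 30 m
Total distance = 686/9 m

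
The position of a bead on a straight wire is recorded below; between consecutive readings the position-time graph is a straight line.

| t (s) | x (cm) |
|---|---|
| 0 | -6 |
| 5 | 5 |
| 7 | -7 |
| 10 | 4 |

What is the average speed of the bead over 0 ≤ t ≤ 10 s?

Average speed = (total path length)/(elapsed time); on a piecewise-linear x-t graph the path length is Σ|Δx|.
0–5 s: |Δx| = |5 − -6| = 11 cm
5–7 s: |Δx| = |-7 − 5| = 12 cm
7–10 s: |Δx| = |4 − -7| = 11 cm
Total path = 34 cm; average speed = 34/10 = 3.4 cm/s.

3.4 cm/s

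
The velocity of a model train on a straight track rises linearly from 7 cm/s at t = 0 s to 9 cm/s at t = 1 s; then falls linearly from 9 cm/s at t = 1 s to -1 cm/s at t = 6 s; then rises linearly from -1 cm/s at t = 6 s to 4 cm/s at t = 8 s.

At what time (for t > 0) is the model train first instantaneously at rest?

v changes sign on 1–6 s (from 9 to -1); the graph is linear there, so v = 0 at t = 1 + (-9)·(6 − 1)/(-1 − 9) = 5.5 s.

t = 5.5 s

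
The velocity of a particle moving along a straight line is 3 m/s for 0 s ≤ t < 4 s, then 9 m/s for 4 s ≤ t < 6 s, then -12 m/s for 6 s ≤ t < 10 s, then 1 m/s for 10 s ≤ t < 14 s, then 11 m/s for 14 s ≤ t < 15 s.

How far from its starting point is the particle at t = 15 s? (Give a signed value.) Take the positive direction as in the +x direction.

Net displacement equals the area under the velocity-time graph (areas below the axis count negative).
0–4 s: 3 × 4 = 12 m
4–6 s: 9 × 2 = 18 m
6–10 s: -12 × 4 = -48 m
10–14 s: 1 × 4 = 4 m
14–15 s: 11 × 1 = 11 m
Net displacement = -3 m

-3 m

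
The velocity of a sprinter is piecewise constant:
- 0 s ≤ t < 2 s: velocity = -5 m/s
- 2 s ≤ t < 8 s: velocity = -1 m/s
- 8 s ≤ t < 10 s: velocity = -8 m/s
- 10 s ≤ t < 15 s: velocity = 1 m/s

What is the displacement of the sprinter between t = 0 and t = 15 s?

-27 m

Displacement is the signed area under the v-t curve.
0–2 s: -5 × 2 = -10 m
2–8 s: -1 × 6 = -6 m
8–10 s: -8 × 2 = -16 m
10–15 s: 1 × 5 = 5 m
Net displacement = -27 m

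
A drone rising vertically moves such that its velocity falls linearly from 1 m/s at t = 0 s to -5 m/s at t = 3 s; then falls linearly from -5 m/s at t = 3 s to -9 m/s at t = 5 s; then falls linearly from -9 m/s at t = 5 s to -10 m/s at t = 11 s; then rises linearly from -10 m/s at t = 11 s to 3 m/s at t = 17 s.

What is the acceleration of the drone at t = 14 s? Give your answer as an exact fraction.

Acceleration is the slope of the v-t graph on 11–17 s: (3 − -10)/(17 − 11) = 13/6 m/s².

13/6 m/s²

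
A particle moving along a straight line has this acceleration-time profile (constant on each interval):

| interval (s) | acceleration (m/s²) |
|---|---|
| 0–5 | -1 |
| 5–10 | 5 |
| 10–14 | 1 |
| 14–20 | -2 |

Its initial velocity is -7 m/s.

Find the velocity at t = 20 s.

5 m/s

Δv equals the area under the a-t graph; then v = v₀ + Δv.
0–5 s: -1 × 5 = -5 m/s
5–10 s: 5 × 5 = 25 m/s
10–14 s: 1 × 4 = 4 m/s
14–20 s: -2 × 6 = -12 m/s
Δv = 12 m/s, so v(20) = -7 + (12) = 5 m/s.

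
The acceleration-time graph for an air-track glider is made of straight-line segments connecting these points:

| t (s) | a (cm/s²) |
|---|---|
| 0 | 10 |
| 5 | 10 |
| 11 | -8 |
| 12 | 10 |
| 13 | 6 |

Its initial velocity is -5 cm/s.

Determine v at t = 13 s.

Δv equals the area under the a-t graph; then v = v₀ + Δv.
0–5 s: 10 × 5 = 50 cm/s
5–11 s: ½(10 + -8)(6) = 6 cm/s
11–12 s: ½(-8 + 10)(1) = 1 cm/s
12–13 s: ½(10 + 6)(1) = 8 cm/s
Δv = 65 cm/s, so v(13) = -5 + (65) = 60 cm/s.

60 cm/s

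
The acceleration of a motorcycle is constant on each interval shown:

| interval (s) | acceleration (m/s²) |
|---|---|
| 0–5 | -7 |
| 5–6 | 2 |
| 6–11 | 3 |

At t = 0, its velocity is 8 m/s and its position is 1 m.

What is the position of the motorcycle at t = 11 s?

-160 m

On each constant-a segment, Δv = aΔt and Δx = v₀Δt + ½aΔt²; chain segment to segment.
0–5 s: v starts 8 m/s; Δx = 8·5 + ½·-7·5² = -47.5 m; v ends -27 m/s.
5–6 s: v starts -27 m/s; Δx = -27·1 + ½·2·1² = -26 m; v ends -25 m/s.
6–11 s: v starts -25 m/s; Δx = -25·5 + ½·3·5² = -87.5 m; v ends -10 m/s.
x(11) = 1 + Σ Δx = -160 m.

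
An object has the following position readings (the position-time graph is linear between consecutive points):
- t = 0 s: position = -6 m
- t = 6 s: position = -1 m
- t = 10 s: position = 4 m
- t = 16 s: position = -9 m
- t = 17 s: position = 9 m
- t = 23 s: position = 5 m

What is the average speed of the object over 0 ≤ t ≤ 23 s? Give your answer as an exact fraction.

Average speed = (total path length)/(elapsed time); on a piecewise-linear x-t graph the path length is Σ|Δx|.
0–6 s: |Δx| = |-1 − -6| = 5 m
6–10 s: |Δx| = |4 − -1| = 5 m
10–16 s: |Δx| = |-9 − 4| = 13 m
16–17 s: |Δx| = |9 − -9| = 18 m
17–23 s: |Δx| = |5 − 9| = 4 m
Total path = 45 m; average speed = 45/23 = 45/23 m/s.

45/23 m/s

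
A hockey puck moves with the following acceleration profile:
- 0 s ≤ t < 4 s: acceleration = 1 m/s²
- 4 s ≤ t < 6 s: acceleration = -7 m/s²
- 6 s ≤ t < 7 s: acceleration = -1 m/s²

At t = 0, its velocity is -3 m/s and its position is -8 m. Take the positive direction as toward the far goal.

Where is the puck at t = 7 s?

-37.5 m

On each constant-a segment, Δv = aΔt and Δx = v₀Δt + ½aΔt²; chain segment to segment.
0–4 s: v starts -3 m/s; Δx = -3·4 + ½·1·4² = -4 m; v ends 1 m/s.
4–6 s: v starts 1 m/s; Δx = 1·2 + ½·-7·2² = -12 m; v ends -13 m/s.
6–7 s: v starts -13 m/s; Δx = -13·1 + ½·-1·1² = -13.5 m; v ends -14 m/s.
x(7) = -8 + Σ Δx = -37.5 m.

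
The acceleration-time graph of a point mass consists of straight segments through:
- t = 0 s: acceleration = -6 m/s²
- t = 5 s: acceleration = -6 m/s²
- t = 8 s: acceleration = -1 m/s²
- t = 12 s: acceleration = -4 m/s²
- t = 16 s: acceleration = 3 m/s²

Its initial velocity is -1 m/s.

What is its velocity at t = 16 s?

-53.5 m/s

Δv equals the area under the a-t graph; then v = v₀ + Δv.
0–5 s: -6 × 5 = -30 m/s
5–8 s: ½(-6 + -1)(3) = -10.5 m/s
8–12 s: ½(-1 + -4)(4) = -10 m/s
12–16 s: ½(-4 + 3)(4) = -2 m/s
Δv = -52.5 m/s, so v(16) = -1 + (-52.5) = -53.5 m/s.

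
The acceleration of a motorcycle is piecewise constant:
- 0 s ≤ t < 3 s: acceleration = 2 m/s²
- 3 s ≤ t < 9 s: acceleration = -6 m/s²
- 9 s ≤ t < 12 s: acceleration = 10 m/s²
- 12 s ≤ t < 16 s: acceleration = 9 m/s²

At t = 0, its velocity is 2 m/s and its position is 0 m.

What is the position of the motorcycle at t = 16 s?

On each constant-a segment, Δv = aΔt and Δx = v₀Δt + ½aΔt²; chain segment to segment.
0–3 s: v starts 2 m/s; Δx = 2·3 + ½·2·3² = 15 m; v ends 8 m/s.
3–9 s: v starts 8 m/s; Δx = 8·6 + ½·-6·6² = -60 m; v ends -28 m/s.
9–12 s: v starts -28 m/s; Δx = -28·3 + ½·10·3² = -39 m; v ends 2 m/s.
12–16 s: v starts 2 m/s; Δx = 2·4 + ½·9·4² = 80 m; v ends 38 m/s.
x(16) = 0 + Σ Δx = -4 m.

-4 m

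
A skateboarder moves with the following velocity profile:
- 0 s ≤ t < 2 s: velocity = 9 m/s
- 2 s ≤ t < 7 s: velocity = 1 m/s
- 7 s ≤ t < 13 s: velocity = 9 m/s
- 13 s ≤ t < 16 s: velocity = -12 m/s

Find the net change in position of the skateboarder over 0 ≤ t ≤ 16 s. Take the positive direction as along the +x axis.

41 m

Displacement is the signed area under the v-t curve.
0–2 s: 9 × 2 = 18 m
2–7 s: 1 × 5 = 5 m
7–13 s: 9 × 6 = 54 m
13–16 s: -12 × 3 = -36 m
Net displacement = 41 m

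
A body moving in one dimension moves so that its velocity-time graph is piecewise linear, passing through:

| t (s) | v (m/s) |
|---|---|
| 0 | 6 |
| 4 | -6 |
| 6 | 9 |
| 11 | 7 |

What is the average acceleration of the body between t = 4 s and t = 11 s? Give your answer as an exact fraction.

Average acceleration = Δv/Δt = (7 − -6)/(11 − 4) = 13/7 m/s².

13/7 m/s²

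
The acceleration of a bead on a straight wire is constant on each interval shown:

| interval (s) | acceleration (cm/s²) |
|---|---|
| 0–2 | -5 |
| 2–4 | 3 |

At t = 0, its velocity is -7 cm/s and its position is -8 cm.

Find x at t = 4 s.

-60 cm

On each constant-a segment, Δv = aΔt and Δx = v₀Δt + ½aΔt²; chain segment to segment.
0–2 s: v starts -7 cm/s; Δx = -7·2 + ½·-5·2² = -24 cm; v ends -17 cm/s.
2–4 s: v starts -17 cm/s; Δx = -17·2 + ½·3·2² = -28 cm; v ends -11 cm/s.
x(4) = -8 + Σ Δx = -60 cm.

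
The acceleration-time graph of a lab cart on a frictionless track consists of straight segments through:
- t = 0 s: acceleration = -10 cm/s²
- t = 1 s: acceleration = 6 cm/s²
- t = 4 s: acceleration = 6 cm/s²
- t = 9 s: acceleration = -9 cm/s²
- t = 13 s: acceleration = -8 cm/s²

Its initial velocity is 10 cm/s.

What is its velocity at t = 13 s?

Δv equals the area under the a-t graph; then v = v₀ + Δv.
0–1 s: ½(-10 + 6)(1) = -2 cm/s
1–4 s: 6 × 3 = 18 cm/s
4–9 s: ½(6 + -9)(5) = -7.5 cm/s
9–13 s: ½(-9 + -8)(4) = -34 cm/s
Δv = -25.5 cm/s, so v(13) = 10 + (-25.5) = -15.5 cm/s.

-15.5 cm/s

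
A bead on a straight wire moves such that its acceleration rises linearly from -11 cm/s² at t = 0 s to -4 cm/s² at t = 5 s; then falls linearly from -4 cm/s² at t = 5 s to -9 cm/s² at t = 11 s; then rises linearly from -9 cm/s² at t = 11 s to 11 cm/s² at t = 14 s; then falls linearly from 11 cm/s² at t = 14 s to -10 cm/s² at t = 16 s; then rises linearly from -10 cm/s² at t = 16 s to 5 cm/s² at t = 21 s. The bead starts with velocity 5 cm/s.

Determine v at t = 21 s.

-80 cm/s

Δv equals the area under the a-t graph; then v = v₀ + Δv.
0–5 s: ½(-11 + -4)(5) = -37.5 cm/s
5–11 s: ½(-4 + -9)(6) = -39 cm/s
11–14 s: ½(-9 + 11)(3) = 3 cm/s
14–16 s: ½(11 + -10)(2) = 1 cm/s
16–21 s: ½(-10 + 5)(5) = -12.5 cm/s
Δv = -85 cm/s, so v(21) = 5 + (-85) = -80 cm/s.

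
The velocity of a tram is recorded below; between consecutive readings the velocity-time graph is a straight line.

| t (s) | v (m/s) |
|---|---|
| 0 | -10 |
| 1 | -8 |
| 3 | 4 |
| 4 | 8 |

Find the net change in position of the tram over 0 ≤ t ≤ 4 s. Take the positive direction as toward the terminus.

-7 m

Displacement is the signed area under the v-t curve.
0–1 s: ½(-10 + -8)(1) = -9 m
1–3 s: ½(-8 + 4)(2) = -4 m
3–4 s: ½(4 + 8)(1) = 6 m
Net displacement = -7 m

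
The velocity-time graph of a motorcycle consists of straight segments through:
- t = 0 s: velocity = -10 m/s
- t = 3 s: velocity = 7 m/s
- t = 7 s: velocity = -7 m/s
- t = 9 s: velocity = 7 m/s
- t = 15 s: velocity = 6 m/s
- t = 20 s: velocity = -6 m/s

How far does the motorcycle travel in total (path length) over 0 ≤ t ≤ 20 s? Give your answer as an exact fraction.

Total distance travelled is ∫|v| dt — sum the magnitudes of each area piece.
0–3 s: v = 0 at t = 30/17 s; triangle areas 150/17 + 147/34 = 447/34 m
3–7 s: v = 0 at t = 5 s; triangle areas 7 + 7 = 14 m
7–9 s: v = 0 at t = 8 s; triangle areas 3.5 + 3.5 = 7 m
9–15 s: |½(7 + 6)(6)| = 39 m
15–20 s: v = 0 at t = 17.5 s; triangle areas 7.5 + 7.5 = 15 m
Total distance = 2997/34 m

2997/34 m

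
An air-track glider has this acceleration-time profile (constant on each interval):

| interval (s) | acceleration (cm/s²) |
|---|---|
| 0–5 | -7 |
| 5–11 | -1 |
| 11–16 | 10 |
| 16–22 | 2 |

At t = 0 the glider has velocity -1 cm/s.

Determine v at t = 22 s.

20 cm/s

Δv equals the area under the a-t graph; then v = v₀ + Δv.
0–5 s: -7 × 5 = -35 cm/s
5–11 s: -1 × 6 = -6 cm/s
11–16 s: 10 × 5 = 50 cm/s
16–22 s: 2 × 6 = 12 cm/s
Δv = 21 cm/s, so v(22) = -1 + (21) = 20 cm/s.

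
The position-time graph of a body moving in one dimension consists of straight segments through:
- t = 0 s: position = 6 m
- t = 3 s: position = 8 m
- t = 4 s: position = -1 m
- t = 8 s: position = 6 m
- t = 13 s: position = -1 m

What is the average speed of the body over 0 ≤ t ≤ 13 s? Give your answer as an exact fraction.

Average speed = (total path length)/(elapsed time); on a piecewise-linear x-t graph the path length is Σ|Δx|.
0–3 s: |Δx| = |8 − 6| = 2 m
3–4 s: |Δx| = |-1 − 8| = 9 m
4–8 s: |Δx| = |6 − -1| = 7 m
8–13 s: |Δx| = |-1 − 6| = 7 m
Total path = 25 m; average speed = 25/13 = 25/13 m/s.

25/13 m/s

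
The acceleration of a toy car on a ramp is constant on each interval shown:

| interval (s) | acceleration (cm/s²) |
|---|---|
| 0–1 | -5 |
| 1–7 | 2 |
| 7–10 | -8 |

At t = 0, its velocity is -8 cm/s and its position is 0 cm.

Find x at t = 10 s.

-91.5 cm

On each constant-a segment, Δv = aΔt and Δx = v₀Δt + ½aΔt²; chain segment to segment.
0–1 s: v starts -8 cm/s; Δx = -8·1 + ½·-5·1² = -10.5 cm; v ends -13 cm/s.
1–7 s: v starts -13 cm/s; Δx = -13·6 + ½·2·6² = -42 cm; v ends -1 cm/s.
7–10 s: v starts -1 cm/s; Δx = -1·3 + ½·-8·3² = -39 cm; v ends -25 cm/s.
x(10) = 0 + Σ Δx = -91.5 cm.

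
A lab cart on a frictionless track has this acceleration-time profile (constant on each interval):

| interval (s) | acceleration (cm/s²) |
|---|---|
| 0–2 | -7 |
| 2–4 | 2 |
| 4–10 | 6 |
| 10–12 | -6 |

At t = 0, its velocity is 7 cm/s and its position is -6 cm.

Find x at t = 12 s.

On each constant-a segment, Δv = aΔt and Δx = v₀Δt + ½aΔt²; chain segment to segment.
0–2 s: v starts 7 cm/s; Δx = 7·2 + ½·-7·2² = 0 cm; v ends -7 cm/s.
2–4 s: v starts -7 cm/s; Δx = -7·2 + ½·2·2² = -10 cm; v ends -3 cm/s.
4–10 s: v starts -3 cm/s; Δx = -3·6 + ½·6·6² = 90 cm; v ends 33 cm/s.
10–12 s: v starts 33 cm/s; Δx = 33·2 + ½·-6·2² = 54 cm; v ends 21 cm/s.
x(12) = -6 + Σ Δx = 128 cm.

128 cm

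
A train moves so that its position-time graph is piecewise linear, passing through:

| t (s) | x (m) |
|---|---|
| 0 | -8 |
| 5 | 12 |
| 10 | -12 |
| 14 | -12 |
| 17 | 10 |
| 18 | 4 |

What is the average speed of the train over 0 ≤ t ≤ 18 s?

4 m/s

Average speed = (total path length)/(elapsed time); on a piecewise-linear x-t graph the path length is Σ|Δx|.
0–5 s: |Δx| = |12 − -8| = 20 m
5–10 s: |Δx| = |-12 − 12| = 24 m
10–14 s: |Δx| = |-12 − -12| = 0 m
14–17 s: |Δx| = |10 − -12| = 22 m
17–18 s: |Δx| = |4 − 10| = 6 m
Total path = 72 m; average speed = 72/18 = 4 m/s.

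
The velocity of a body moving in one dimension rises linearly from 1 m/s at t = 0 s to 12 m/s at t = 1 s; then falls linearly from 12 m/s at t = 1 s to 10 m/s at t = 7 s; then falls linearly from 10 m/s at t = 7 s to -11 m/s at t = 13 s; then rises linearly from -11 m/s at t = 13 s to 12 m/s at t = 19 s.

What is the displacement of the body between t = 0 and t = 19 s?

Displacement is the signed area under the v-t curve.
0–1 s: ½(1 + 12)(1) = 6.5 m
1–7 s: ½(12 + 10)(6) = 66 m
7–13 s: ½(10 + -11)(6) = -3 m
13–19 s: ½(-11 + 12)(6) = 3 m
Net displacement = 72.5 m

72.5 m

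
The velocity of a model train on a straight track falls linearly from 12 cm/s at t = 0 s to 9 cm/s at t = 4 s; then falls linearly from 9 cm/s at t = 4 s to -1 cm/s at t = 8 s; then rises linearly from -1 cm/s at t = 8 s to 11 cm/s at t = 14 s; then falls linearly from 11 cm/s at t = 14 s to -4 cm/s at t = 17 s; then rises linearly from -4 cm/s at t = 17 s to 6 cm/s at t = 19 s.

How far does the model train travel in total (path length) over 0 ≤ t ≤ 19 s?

107.8 cm

Distance (not displacement) is the total path length: add the absolute areas under v-t.
0–4 s: |½(12 + 9)(4)| = 42 cm
4–8 s: v = 0 at t = 7.6 s; triangle areas 16.2 + 0.2 = 16.4 cm
8–14 s: v = 0 at t = 8.5 s; triangle areas 0.25 + 30.25 = 30.5 cm
14–17 s: v = 0 at t = 16.2 s; triangle areas 12.1 + 1.6 = 13.7 cm
17–19 s: v = 0 at t = 17.8 s; triangle areas 1.6 + 3.6 = 5.2 cm
Total distance = 107.8 cm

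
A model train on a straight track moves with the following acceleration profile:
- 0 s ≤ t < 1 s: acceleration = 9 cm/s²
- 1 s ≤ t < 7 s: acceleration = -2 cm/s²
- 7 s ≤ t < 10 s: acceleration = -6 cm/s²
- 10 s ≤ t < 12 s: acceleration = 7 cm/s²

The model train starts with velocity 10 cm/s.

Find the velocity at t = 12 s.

3 cm/s

Δv equals the area under the a-t graph; then v = v₀ + Δv.
0–1 s: 9 × 1 = 9 cm/s
1–7 s: -2 × 6 = -12 cm/s
7–10 s: -6 × 3 = -18 cm/s
10–12 s: 7 × 2 = 14 cm/s
Δv = -7 cm/s, so v(12) = 10 + (-7) = 3 cm/s.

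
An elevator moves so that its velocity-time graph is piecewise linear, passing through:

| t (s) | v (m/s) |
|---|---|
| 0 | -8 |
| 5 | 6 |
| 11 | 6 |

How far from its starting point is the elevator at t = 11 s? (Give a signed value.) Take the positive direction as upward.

Displacement is the signed area under the v-t curve.
0–5 s: ½(-8 + 6)(5) = -5 m
5–11 s: 6 × 6 = 36 m
Net displacement = 31 m

31 m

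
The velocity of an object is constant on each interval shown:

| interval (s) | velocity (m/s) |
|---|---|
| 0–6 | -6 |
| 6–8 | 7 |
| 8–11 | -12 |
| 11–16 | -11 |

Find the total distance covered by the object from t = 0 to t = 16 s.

Total distance travelled is ∫|v| dt — sum the magnitudes of each area piece.
0–6 s: |-6| × 6 = 36 m
6–8 s: |7| × 2 = 14 m
8–11 s: |-12| × 3 = 36 m
11–16 s: |-11| × 5 = 55 m
Total distance = 141 m

141 m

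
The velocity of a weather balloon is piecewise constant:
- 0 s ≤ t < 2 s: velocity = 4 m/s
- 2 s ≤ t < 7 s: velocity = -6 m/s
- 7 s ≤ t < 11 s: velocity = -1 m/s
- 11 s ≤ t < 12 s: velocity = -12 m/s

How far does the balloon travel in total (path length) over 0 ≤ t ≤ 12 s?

Distance (not displacement) is the total path length: add the absolute areas under v-t.
0–2 s: |4| × 2 = 8 m
2–7 s: |-6| × 5 = 30 m
7–11 s: |-1| × 4 = 4 m
11–12 s: |-12| × 1 = 12 m
Total distance = 54 m

54 m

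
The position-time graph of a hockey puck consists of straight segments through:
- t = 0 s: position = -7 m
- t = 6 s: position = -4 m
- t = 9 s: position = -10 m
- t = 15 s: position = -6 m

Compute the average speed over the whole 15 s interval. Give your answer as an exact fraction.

13/15 m/s

Average speed = (total path length)/(elapsed time); on a piecewise-linear x-t graph the path length is Σ|Δx|.
0–6 s: |Δx| = |-4 − -7| = 3 m
6–9 s: |Δx| = |-10 − -4| = 6 m
9–15 s: |Δx| = |-6 − -10| = 4 m
Total path = 13 m; average speed = 13/15 = 13/15 m/s.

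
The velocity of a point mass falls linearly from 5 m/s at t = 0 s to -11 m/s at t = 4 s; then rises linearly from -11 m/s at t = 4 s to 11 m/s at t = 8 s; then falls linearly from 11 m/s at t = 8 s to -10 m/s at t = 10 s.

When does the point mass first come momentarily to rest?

t = 1.25 s

v changes sign on 0–4 s (from 5 to -11); the graph is linear there, so v = 0 at t = 0 + (-5)·(4 − 0)/(-11 − 5) = 1.25 s.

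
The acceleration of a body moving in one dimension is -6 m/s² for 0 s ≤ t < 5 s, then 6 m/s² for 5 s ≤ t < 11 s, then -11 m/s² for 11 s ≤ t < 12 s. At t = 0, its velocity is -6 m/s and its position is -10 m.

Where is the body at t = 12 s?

On each constant-a segment, Δv = aΔt and Δx = v₀Δt + ½aΔt²; chain segment to segment.
0–5 s: v starts -6 m/s; Δx = -6·5 + ½·-6·5² = -105 m; v ends -36 m/s.
5–11 s: v starts -36 m/s; Δx = -36·6 + ½·6·6² = -108 m; v ends 0 m/s.
11–12 s: v starts 0 m/s; Δx = 0·1 + ½·-11·1² = -5.5 m; v ends -11 m/s.
x(12) = -10 + Σ Δx = -228.5 m.

-228.5 m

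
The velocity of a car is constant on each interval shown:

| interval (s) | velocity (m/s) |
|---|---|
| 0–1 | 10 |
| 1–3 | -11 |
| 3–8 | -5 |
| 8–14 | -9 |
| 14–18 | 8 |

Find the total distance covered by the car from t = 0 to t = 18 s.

143 m

Total distance travelled is ∫|v| dt — sum the magnitudes of each area piece.
0–1 s: |10| × 1 = 10 m
1–3 s: |-11| × 2 = 22 m
3–8 s: |-5| × 5 = 25 m
8–14 s: |-9| × 6 = 54 m
14–18 s: |8| × 4 = 32 m
Total distance = 143 m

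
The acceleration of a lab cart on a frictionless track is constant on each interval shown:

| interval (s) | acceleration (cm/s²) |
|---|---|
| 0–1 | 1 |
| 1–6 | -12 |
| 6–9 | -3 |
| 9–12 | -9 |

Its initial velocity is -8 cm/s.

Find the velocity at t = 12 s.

Δv equals the area under the a-t graph; then v = v₀ + Δv.
0–1 s: 1 × 1 = 1 cm/s
1–6 s: -12 × 5 = -60 cm/s
6–9 s: -3 × 3 = -9 cm/s
9–12 s: -9 × 3 = -27 cm/s
Δv = -95 cm/s, so v(12) = -8 + (-95) = -103 cm/s.

-103 cm/s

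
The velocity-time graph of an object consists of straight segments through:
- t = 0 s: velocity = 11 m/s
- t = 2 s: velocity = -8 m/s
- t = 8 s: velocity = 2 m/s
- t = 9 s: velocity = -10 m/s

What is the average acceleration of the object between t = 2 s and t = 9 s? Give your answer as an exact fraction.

-2/7 m/s²

Average acceleration = Δv/Δt = (-10 − -8)/(9 − 2) = -2/7 m/s².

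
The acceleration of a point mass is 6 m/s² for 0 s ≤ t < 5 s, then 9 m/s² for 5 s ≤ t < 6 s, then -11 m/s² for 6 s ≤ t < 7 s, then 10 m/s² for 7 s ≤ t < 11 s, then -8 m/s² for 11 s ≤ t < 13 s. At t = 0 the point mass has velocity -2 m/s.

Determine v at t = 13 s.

Δv equals the area under the a-t graph; then v = v₀ + Δv.
0–5 s: 6 × 5 = 30 m/s
5–6 s: 9 × 1 = 9 m/s
6–7 s: -11 × 1 = -11 m/s
7–11 s: 10 × 4 = 40 m/s
11–13 s: -8 × 2 = -16 m/s
Δv = 52 m/s, so v(13) = -2 + (52) = 50 m/s.

50 m/s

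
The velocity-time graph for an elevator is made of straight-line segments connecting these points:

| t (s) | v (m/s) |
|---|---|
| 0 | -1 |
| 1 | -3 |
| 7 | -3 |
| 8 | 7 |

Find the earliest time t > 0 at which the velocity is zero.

v changes sign on 7–8 s (from -3 to 7); the graph is linear there, so v = 0 at t = 7 + (3)·(8 − 7)/(7 − -3) = 7.3 s.

t = 7.3 s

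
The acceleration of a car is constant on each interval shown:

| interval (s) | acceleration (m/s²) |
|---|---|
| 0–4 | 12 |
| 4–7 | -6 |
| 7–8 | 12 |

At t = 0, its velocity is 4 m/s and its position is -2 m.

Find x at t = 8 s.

On each constant-a segment, Δv = aΔt and Δx = v₀Δt + ½aΔt²; chain segment to segment.
0–4 s: v starts 4 m/s; Δx = 4·4 + ½·12·4² = 112 m; v ends 52 m/s.
4–7 s: v starts 52 m/s; Δx = 52·3 + ½·-6·3² = 129 m; v ends 34 m/s.
7–8 s: v starts 34 m/s; Δx = 34·1 + ½·12·1² = 40 m; v ends 46 m/s.
x(8) = -2 + Σ Δx = 279 m.

279 m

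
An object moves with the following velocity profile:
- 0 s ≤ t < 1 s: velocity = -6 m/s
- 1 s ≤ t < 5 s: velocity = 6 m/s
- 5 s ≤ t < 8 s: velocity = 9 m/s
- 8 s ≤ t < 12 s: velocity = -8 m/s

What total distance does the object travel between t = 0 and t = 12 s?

Distance (not displacement) is the total path length: add the absolute areas under v-t.
0–1 s: |-6| × 1 = 6 m
1–5 s: |6| × 4 = 24 m
5–8 s: |9| × 3 = 27 m
8–12 s: |-8| × 4 = 32 m
Total distance = 89 m

89 m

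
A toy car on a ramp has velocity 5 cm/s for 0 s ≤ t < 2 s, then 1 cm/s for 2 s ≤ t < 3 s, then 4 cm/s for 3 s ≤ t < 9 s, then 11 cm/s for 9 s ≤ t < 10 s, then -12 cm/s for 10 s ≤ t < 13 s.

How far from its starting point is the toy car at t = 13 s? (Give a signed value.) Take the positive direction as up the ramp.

Net displacement equals the area under the velocity-time graph (areas below the axis count negative).
0–2 s: 5 × 2 = 10 cm
2–3 s: 1 × 1 = 1 cm
3–9 s: 4 × 6 = 24 cm
9–10 s: 11 × 1 = 11 cm
10–13 s: -12 × 3 = -36 cm
Net displacement = 10 cm

10 cm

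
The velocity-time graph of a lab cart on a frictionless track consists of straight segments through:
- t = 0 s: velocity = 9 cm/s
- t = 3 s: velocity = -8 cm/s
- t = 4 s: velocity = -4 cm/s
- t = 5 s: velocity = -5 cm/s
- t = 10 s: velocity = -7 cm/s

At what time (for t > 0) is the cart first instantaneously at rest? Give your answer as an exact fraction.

t = 27/17 s

v changes sign on 0–3 s (from 9 to -8); the graph is linear there, so v = 0 at t = 0 + (-9)·(3 − 0)/(-8 − 9) = 27/17 s.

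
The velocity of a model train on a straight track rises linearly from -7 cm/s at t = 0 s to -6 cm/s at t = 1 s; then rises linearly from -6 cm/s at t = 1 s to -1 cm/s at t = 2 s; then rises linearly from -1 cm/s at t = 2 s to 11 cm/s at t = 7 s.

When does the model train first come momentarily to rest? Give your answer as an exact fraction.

v changes sign on 2–7 s (from -1 to 11); the graph is linear there, so v = 0 at t = 2 + (1)·(7 − 2)/(11 − -1) = 29/12 s.

t = 29/12 s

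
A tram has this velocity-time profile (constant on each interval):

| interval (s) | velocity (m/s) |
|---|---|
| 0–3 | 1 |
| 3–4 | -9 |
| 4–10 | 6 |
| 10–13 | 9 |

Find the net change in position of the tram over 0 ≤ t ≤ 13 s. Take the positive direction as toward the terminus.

57 m

Net displacement equals the area under the velocity-time graph (areas below the axis count negative).
0–3 s: 1 × 3 = 3 m
3–4 s: -9 × 1 = -9 m
4–10 s: 6 × 6 = 36 m
10–13 s: 9 × 3 = 27 m
Net displacement = 57 m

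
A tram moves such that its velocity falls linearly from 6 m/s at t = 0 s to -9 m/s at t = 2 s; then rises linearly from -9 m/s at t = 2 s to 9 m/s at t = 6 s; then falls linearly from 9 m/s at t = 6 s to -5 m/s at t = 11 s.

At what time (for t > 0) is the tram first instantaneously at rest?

v changes sign on 0–2 s (from 6 to -9); the graph is linear there, so v = 0 at t = 0 + (-6)·(2 − 0)/(-9 − 6) = 0.8 s.

t = 0.8 s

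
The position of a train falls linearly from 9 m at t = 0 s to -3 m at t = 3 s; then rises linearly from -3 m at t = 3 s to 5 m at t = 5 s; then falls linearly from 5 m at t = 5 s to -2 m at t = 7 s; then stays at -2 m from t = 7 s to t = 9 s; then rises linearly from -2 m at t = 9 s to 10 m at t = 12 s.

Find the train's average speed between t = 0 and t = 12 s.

3.25 m/s

Average speed = (total path length)/(elapsed time); on a piecewise-linear x-t graph the path length is Σ|Δx|.
0–3 s: |Δx| = |-3 − 9| = 12 m
3–5 s: |Δx| = |5 − -3| = 8 m
5–7 s: |Δx| = |-2 − 5| = 7 m
7–9 s: |Δx| = |-2 − -2| = 0 m
9–12 s: |Δx| = |10 − -2| = 12 m
Total path = 39 m; average speed = 39/12 = 3.25 m/s.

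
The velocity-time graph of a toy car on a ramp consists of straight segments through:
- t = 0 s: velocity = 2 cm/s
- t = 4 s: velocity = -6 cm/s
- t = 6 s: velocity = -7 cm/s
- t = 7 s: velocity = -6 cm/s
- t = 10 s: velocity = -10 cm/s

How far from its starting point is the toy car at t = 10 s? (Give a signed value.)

Displacement is the signed area under the v-t curve.
0–4 s: ½(2 + -6)(4) = -8 cm
4–6 s: ½(-6 + -7)(2) = -13 cm
6–7 s: ½(-7 + -6)(1) = -6.5 cm
7–10 s: ½(-6 + -10)(3) = -24 cm
Net displacement = -51.5 cm

-51.5 cm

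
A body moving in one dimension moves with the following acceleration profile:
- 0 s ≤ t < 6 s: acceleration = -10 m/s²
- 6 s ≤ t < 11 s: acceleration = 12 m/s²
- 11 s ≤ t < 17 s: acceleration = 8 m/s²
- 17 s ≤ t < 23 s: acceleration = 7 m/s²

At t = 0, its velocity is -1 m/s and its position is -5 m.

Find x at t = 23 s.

On each constant-a segment, Δv = aΔt and Δx = v₀Δt + ½aΔt²; chain segment to segment.
0–6 s: v starts -1 m/s; Δx = -1·6 + ½·-10·6² = -186 m; v ends -61 m/s.
6–11 s: v starts -61 m/s; Δx = -61·5 + ½·12·5² = -155 m; v ends -1 m/s.
11–17 s: v starts -1 m/s; Δx = -1·6 + ½·8·6² = 138 m; v ends 47 m/s.
17–23 s: v starts 47 m/s; Δx = 47·6 + ½·7·6² = 408 m; v ends 89 m/s.
x(23) = -5 + Σ Δx = 200 m.

200 m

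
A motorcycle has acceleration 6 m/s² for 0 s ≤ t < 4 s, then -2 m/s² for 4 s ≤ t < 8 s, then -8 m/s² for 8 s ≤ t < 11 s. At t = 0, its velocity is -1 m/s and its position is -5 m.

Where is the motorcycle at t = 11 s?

On each constant-a segment, Δv = aΔt and Δx = v₀Δt + ½aΔt²; chain segment to segment.
0–4 s: v starts -1 m/s; Δx = -1·4 + ½·6·4² = 44 m; v ends 23 m/s.
4–8 s: v starts 23 m/s; Δx = 23·4 + ½·-2·4² = 76 m; v ends 15 m/s.
8–11 s: v starts 15 m/s; Δx = 15·3 + ½·-8·3² = 9 m; v ends -9 m/s.
x(11) = -5 + Σ Δx = 124 m.

124 m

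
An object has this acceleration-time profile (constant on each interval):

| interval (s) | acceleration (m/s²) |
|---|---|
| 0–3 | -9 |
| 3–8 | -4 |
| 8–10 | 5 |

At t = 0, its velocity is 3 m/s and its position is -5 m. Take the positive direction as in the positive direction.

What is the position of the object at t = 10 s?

-284.5 m

On each constant-a segment, Δv = aΔt and Δx = v₀Δt + ½aΔt²; chain segment to segment.
0–3 s: v starts 3 m/s; Δx = 3·3 + ½·-9·3² = -31.5 m; v ends -24 m/s.
3–8 s: v starts -24 m/s; Δx = -24·5 + ½·-4·5² = -170 m; v ends -44 m/s.
8–10 s: v starts -44 m/s; Δx = -44·2 + ½·5·2² = -78 m; v ends -34 m/s.
x(10) = -5 + Σ Δx = -284.5 m.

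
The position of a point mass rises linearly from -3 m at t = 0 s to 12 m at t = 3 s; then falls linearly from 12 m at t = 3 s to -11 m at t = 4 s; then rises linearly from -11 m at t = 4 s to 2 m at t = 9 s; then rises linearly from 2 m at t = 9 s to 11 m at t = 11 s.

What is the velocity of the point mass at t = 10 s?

Velocity is the slope of the x-t graph on 9–11 s: (11 − 2)/(11 − 9) = 4.5 m/s.

4.5 m/s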